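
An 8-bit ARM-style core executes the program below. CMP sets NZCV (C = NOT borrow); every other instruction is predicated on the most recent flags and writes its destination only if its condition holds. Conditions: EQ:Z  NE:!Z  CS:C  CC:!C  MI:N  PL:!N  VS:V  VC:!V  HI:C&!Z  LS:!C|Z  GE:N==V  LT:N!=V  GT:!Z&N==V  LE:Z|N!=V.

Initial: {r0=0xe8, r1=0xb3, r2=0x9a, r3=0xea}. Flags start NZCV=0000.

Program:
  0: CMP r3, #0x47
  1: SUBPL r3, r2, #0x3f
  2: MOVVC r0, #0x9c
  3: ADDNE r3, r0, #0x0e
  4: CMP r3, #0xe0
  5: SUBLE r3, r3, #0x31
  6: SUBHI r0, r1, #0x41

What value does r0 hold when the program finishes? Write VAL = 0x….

[0] flags=1010 → (cmp)
[1] flags=1010 PL?F → skip
[2] flags=1010 VC?T → r0=0x9c
[3] flags=1010 NE?T → r3=0xaa
[4] flags=1000 → (cmp)
[5] flags=1000 LE?T → r3=0x79
[6] flags=1000 HI?F → skip

VAL = 0x9c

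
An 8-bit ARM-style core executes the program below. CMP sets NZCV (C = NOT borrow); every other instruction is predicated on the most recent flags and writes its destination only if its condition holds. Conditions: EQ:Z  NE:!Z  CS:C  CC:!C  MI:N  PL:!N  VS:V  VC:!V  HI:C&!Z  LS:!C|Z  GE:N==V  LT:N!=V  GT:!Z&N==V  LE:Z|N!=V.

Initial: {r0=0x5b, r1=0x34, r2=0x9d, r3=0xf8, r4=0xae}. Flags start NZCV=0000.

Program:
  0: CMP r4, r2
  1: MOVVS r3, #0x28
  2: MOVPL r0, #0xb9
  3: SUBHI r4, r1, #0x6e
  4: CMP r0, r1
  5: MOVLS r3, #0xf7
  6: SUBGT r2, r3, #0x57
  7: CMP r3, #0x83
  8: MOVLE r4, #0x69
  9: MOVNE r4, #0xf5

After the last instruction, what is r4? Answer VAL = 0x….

VAL = 0xf5

[0] flags=0010 → (cmp)
[1] flags=0010 VS?F → skip
[2] flags=0010 PL?T → r0=0xb9
[3] flags=0010 HI?T → r4=0xc6
[4] flags=1010 → (cmp)
[5] flags=1010 LS?F → skip
[6] flags=1010 GT?F → skip
[7] flags=0010 → (cmp)
[8] flags=0010 LE?F → skip
[9] flags=0010 NE?T → r4=0xf5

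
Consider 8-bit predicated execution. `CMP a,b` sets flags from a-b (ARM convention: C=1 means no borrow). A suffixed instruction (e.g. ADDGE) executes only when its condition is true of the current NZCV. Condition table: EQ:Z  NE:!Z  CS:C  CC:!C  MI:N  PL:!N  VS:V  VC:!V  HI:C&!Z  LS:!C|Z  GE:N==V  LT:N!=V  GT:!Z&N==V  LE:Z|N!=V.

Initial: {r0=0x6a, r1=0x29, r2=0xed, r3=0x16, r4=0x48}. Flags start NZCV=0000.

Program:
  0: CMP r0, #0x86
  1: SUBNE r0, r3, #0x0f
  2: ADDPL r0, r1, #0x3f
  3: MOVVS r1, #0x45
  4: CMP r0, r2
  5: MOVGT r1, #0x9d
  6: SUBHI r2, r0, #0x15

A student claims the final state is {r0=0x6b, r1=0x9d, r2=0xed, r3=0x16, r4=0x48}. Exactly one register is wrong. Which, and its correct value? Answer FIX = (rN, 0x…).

FIX = (r0, 0x07)

[0] flags=1001 → (cmp)
[1] flags=1001 NE?T → r0=0x07
[2] flags=1001 PL?F → skip
[3] flags=1001 VS?T → r1=0x45
[4] flags=0000 → (cmp)
[5] flags=0000 GT?T → r1=0x9d
[6] flags=0000 HI?F → skip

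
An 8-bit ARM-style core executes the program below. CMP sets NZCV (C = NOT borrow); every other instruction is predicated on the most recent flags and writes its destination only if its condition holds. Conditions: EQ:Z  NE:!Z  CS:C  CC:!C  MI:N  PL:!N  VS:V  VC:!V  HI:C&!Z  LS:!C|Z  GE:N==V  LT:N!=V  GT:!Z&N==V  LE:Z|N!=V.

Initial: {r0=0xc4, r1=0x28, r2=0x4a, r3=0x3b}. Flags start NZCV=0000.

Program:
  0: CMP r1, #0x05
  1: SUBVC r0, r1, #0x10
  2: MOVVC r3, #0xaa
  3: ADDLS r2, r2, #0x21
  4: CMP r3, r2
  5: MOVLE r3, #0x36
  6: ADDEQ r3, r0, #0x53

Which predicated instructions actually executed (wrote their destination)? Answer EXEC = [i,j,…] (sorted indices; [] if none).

EXEC = [1,2,5]

0: ✓ CMP  NZCV=0010
1: ✓ SUBVC  r0←0x18
2: ✓ MOVVC  r3←0xaa
3: · ADDLS
4: ✓ CMP  NZCV=0011
5: ✓ MOVLE  r3←0x36
6: · ADDEQ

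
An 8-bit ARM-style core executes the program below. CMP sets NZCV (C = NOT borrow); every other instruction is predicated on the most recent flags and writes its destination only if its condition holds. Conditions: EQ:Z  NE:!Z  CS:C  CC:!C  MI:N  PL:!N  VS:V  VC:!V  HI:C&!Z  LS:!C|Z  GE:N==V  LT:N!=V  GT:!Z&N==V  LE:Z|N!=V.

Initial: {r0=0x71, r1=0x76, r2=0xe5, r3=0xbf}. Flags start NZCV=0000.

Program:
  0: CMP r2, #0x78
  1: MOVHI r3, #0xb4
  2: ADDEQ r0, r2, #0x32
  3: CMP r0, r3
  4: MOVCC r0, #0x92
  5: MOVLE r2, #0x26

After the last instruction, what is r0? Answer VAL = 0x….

0: ✓ CMP  NZCV=0011
1: ✓ MOVHI  r3←0xb4
2: · ADDEQ
3: ✓ CMP  NZCV=1001
4: ✓ MOVCC  r0←0x92
5: · MOVLE

VAL = 0x92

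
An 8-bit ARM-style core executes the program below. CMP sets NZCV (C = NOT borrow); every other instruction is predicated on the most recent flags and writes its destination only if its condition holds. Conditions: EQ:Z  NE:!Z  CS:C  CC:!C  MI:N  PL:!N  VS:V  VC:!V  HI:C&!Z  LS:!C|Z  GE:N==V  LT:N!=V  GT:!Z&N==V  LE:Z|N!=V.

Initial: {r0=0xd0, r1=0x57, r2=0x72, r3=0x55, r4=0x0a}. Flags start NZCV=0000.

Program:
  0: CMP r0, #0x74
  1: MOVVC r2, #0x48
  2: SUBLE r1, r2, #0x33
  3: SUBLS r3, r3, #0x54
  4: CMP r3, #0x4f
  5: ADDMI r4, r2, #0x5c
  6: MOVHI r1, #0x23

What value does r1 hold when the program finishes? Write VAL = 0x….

0: ✓ CMP  NZCV=0011
1: · MOVVC
2: ✓ SUBLE  r1←0x3f
3: · SUBLS
4: ✓ CMP  NZCV=0010
5: · ADDMI
6: ✓ MOVHI  r1←0x23

VAL = 0x23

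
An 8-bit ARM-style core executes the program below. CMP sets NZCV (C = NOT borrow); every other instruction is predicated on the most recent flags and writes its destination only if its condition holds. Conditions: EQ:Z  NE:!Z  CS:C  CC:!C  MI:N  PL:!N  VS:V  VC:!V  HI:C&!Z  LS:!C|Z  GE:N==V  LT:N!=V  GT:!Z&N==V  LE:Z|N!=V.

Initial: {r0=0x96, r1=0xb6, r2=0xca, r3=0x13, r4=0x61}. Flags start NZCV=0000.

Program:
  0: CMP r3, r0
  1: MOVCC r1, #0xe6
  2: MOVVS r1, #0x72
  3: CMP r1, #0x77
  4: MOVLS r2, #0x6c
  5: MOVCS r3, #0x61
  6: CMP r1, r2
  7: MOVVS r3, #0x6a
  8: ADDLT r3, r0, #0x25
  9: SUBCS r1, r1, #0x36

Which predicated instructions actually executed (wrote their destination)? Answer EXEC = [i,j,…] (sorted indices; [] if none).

EXEC = [1,5,9]

0: ✓ CMP  NZCV=0000
1: ✓ MOVCC  r1←0xe6
2: · MOVVS
3: ✓ CMP  NZCV=0011
4: · MOVLS
5: ✓ MOVCS  r3←0x61
6: ✓ CMP  NZCV=0010
7: · MOVVS
8: · ADDLT
9: ✓ SUBCS  r1←0xb0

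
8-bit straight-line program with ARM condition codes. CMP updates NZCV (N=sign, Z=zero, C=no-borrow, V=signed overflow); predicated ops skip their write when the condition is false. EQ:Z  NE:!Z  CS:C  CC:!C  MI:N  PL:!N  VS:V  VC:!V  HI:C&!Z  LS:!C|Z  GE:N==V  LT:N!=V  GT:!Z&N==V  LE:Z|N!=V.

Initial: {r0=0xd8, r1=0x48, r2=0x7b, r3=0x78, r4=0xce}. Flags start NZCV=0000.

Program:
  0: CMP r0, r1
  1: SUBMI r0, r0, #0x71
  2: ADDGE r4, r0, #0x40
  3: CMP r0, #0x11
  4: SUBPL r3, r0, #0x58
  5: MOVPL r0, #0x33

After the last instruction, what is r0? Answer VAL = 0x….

0: ✓ CMP  NZCV=1010
1: ✓ SUBMI  r0←0x67
2: · ADDGE
3: ✓ CMP  NZCV=0010
4: ✓ SUBPL  r3←0x0f
5: ✓ MOVPL  r0←0x33

VAL = 0x33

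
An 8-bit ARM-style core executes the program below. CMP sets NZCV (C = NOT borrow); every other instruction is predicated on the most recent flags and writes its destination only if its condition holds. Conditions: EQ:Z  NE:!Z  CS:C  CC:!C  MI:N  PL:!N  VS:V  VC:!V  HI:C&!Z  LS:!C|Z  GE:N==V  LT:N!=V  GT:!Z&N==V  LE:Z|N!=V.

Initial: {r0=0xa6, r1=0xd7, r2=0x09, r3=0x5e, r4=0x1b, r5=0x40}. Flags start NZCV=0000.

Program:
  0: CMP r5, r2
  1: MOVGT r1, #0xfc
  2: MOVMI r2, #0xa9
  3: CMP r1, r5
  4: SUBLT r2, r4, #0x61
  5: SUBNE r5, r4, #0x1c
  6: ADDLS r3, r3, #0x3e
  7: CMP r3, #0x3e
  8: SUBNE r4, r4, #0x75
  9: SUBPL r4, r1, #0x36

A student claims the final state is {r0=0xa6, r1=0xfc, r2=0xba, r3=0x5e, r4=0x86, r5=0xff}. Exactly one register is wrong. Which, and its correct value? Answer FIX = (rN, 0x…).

[0] flags=0010 → (cmp)
[1] flags=0010 GT?T → r1=0xfc
[2] flags=0010 MI?F → skip
[3] flags=1010 → (cmp)
[4] flags=1010 LT?T → r2=0xba
[5] flags=1010 NE?T → r5=0xff
[6] flags=1010 LS?F → skip
[7] flags=0010 → (cmp)
[8] flags=0010 NE?T → r4=0xa6
[9] flags=0010 PL?T → r4=0xc6

FIX = (r4, 0xc6)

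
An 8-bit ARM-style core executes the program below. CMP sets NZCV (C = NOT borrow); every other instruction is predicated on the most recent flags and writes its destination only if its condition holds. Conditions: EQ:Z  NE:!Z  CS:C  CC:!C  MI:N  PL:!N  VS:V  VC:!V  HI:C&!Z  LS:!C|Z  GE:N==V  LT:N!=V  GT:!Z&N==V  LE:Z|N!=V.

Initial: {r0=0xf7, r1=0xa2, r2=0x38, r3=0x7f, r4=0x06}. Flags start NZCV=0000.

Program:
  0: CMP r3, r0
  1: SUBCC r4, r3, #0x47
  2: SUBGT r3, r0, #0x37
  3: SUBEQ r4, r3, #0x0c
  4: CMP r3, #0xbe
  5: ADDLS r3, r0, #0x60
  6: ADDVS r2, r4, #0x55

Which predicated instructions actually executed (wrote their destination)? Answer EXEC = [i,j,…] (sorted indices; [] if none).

EXEC = [1,2]

[0] flags=1001 → (cmp)
[1] flags=1001 CC?T → r4=0x38
[2] flags=1001 GT?T → r3=0xc0
[3] flags=1001 EQ?F → skip
[4] flags=0010 → (cmp)
[5] flags=0010 LS?F → skip
[6] flags=0010 VS?F → skip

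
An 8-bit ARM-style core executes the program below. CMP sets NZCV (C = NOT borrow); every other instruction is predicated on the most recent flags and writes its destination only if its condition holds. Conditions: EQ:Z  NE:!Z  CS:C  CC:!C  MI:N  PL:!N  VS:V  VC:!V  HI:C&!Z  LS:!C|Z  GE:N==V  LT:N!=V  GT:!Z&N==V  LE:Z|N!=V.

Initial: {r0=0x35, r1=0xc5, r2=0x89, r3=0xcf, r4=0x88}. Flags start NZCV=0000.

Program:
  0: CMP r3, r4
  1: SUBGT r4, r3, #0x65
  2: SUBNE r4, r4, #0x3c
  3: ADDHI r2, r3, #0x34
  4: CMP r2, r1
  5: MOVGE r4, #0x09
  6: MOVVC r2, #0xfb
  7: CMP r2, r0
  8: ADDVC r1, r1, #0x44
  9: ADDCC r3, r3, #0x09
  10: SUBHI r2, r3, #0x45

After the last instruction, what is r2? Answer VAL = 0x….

0: ✓ CMP  NZCV=0010
1: ✓ SUBGT  r4←0x6a
2: ✓ SUBNE  r4←0x2e
3: ✓ ADDHI  r2←0x03
4: ✓ CMP  NZCV=0000
5: ✓ MOVGE  r4←0x09
6: ✓ MOVVC  r2←0xfb
7: ✓ CMP  NZCV=1010
8: ✓ ADDVC  r1←0x09
9: · ADDCC
10: ✓ SUBHI  r2←0x8a

VAL = 0x8a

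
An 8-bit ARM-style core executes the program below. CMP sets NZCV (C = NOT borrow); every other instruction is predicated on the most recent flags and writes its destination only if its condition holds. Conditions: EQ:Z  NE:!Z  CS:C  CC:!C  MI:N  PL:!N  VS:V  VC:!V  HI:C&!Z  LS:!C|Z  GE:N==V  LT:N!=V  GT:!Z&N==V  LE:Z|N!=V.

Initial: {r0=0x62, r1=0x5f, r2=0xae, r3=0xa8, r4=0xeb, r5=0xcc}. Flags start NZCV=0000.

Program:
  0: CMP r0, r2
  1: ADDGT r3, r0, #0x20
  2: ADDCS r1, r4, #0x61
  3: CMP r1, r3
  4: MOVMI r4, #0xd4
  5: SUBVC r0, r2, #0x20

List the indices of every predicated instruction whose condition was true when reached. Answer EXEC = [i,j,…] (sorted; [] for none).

0: ✓ CMP  NZCV=1001
1: ✓ ADDGT  r3←0x82
2: · ADDCS
3: ✓ CMP  NZCV=1001
4: ✓ MOVMI  r4←0xd4
5: · SUBVC

EXEC = [1,4]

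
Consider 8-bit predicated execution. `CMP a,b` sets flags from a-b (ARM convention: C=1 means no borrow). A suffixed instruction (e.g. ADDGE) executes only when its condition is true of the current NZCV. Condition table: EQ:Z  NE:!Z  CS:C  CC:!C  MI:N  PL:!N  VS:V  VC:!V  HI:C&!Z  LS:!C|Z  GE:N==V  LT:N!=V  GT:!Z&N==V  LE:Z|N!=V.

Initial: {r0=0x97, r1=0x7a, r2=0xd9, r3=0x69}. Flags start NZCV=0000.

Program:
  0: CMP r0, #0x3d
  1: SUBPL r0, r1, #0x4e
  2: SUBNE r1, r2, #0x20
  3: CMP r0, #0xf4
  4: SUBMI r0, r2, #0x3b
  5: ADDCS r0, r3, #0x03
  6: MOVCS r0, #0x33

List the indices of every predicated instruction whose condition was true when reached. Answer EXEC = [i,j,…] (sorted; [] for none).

0: ✓ CMP  NZCV=0011
1: ✓ SUBPL  r0←0x2c
2: ✓ SUBNE  r1←0xb9
3: ✓ CMP  NZCV=0000
4: · SUBMI
5: · ADDCS
6: · MOVCS

EXEC = [1,2]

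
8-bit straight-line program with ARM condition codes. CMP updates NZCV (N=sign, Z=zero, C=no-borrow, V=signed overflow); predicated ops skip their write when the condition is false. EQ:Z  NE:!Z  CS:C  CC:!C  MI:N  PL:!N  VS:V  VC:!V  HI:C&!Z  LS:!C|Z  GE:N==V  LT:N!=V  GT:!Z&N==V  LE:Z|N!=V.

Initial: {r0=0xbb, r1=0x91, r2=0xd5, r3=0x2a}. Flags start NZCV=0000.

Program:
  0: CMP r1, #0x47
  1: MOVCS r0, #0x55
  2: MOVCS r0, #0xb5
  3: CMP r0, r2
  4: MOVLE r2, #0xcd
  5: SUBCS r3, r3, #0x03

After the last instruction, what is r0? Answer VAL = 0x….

VAL = 0xb5

0: ✓ CMP  NZCV=0011
1: ✓ MOVCS  r0←0x55
2: ✓ MOVCS  r0←0xb5
3: ✓ CMP  NZCV=1000
4: ✓ MOVLE  r2←0xcd
5: · SUBCS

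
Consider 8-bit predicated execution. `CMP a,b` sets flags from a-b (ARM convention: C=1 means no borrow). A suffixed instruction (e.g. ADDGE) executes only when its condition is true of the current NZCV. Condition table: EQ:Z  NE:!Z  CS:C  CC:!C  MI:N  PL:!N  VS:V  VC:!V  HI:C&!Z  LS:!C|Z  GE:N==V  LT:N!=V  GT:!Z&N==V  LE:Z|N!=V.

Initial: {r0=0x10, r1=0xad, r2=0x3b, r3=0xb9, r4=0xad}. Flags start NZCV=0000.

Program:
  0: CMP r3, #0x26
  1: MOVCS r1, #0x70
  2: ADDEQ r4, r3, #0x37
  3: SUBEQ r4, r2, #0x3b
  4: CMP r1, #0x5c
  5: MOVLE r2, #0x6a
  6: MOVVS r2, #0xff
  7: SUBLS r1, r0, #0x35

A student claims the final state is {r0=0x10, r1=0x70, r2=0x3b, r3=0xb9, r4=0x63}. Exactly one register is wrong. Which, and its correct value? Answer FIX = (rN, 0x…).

FIX = (r4, 0xad)

[0] flags=1010 → (cmp)
[1] flags=1010 CS?T → r1=0x70
[2] flags=1010 EQ?F → skip
[3] flags=1010 EQ?F → skip
[4] flags=0010 → (cmp)
[5] flags=0010 LE?F → skip
[6] flags=0010 VS?F → skip
[7] flags=0010 LS?F → skip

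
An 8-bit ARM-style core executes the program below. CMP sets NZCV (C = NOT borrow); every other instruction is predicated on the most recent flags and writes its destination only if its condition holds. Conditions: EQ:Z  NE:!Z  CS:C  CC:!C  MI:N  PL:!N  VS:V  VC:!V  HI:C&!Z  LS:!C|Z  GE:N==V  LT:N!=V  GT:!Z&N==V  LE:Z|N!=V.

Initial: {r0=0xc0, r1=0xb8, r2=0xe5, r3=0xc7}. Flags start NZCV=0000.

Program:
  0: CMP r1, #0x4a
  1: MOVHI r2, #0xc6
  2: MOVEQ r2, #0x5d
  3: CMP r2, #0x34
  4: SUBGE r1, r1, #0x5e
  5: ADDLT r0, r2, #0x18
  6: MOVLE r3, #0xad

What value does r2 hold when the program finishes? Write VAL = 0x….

[0] flags=0011 → (cmp)
[1] flags=0011 HI?T → r2=0xc6
[2] flags=0011 EQ?F → skip
[3] flags=1010 → (cmp)
[4] flags=1010 GE?F → skip
[5] flags=1010 LT?T → r0=0xde
[6] flags=1010 LE?T → r3=0xad

VAL = 0xc6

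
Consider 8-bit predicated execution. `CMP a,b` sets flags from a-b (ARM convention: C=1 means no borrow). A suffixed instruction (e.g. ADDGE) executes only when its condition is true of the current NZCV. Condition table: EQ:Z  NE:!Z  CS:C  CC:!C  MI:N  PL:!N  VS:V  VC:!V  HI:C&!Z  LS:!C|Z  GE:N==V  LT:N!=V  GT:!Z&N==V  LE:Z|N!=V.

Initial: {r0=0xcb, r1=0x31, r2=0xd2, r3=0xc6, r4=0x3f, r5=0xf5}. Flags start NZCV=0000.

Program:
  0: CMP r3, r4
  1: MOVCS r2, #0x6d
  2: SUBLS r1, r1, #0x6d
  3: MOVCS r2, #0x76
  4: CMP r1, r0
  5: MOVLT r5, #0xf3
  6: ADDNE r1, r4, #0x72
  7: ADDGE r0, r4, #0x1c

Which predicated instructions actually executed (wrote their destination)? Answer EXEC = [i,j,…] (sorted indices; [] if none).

0: ✓ CMP  NZCV=1010
1: ✓ MOVCS  r2←0x6d
2: · SUBLS
3: ✓ MOVCS  r2←0x76
4: ✓ CMP  NZCV=0000
5: · MOVLT
6: ✓ ADDNE  r1←0xb1
7: ✓ ADDGE  r0←0x5b

EXEC = [1,3,6,7]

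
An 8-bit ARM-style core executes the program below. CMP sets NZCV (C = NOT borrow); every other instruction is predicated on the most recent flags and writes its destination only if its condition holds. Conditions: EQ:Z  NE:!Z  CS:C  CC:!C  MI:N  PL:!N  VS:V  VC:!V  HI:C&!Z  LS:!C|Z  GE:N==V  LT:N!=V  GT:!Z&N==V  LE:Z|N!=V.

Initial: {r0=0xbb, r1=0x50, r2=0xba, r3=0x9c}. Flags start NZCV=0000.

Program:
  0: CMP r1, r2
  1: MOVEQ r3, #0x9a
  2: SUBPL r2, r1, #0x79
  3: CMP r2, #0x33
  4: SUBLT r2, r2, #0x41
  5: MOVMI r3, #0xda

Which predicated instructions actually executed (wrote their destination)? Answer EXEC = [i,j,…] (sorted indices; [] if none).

EXEC = [4,5]

[0] flags=1001 → (cmp)
[1] flags=1001 EQ?F → skip
[2] flags=1001 PL?F → skip
[3] flags=1010 → (cmp)
[4] flags=1010 LT?T → r2=0x79
[5] flags=1010 MI?T → r3=0xda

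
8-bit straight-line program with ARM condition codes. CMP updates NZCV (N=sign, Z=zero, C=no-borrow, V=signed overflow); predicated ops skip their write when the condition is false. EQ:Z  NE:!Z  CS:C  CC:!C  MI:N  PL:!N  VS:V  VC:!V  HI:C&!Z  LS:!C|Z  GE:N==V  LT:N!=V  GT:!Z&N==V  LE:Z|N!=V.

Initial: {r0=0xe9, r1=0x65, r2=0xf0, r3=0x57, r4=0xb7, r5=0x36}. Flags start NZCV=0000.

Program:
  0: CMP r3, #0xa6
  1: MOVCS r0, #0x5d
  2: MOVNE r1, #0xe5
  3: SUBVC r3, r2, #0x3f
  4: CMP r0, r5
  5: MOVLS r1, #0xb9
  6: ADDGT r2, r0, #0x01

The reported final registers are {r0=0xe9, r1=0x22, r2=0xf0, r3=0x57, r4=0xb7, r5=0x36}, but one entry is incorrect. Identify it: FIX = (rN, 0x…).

FIX = (r1, 0xe5)

[0] flags=1001 → (cmp)
[1] flags=1001 CS?F → skip
[2] flags=1001 NE?T → r1=0xe5
[3] flags=1001 VC?F → skip
[4] flags=1010 → (cmp)
[5] flags=1010 LS?F → skip
[6] flags=1010 GT?F → skip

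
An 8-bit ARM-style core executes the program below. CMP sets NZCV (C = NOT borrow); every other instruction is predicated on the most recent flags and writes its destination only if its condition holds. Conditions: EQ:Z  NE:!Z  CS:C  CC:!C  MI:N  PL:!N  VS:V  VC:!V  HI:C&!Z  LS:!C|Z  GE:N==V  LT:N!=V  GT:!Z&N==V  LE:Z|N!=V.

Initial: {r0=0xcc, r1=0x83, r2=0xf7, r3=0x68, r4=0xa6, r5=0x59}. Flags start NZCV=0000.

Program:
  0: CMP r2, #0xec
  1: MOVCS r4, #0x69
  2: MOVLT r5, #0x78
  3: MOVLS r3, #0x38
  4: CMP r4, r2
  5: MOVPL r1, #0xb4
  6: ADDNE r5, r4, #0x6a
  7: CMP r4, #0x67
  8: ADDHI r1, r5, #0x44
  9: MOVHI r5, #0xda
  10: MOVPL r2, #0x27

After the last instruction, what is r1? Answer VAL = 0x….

VAL = 0x17

0: ✓ CMP  NZCV=0010
1: ✓ MOVCS  r4←0x69
2: · MOVLT
3: · MOVLS
4: ✓ CMP  NZCV=0000
5: ✓ MOVPL  r1←0xb4
6: ✓ ADDNE  r5←0xd3
7: ✓ CMP  NZCV=0010
8: ✓ ADDHI  r1←0x17
9: ✓ MOVHI  r5←0xda
10: ✓ MOVPL  r2←0x27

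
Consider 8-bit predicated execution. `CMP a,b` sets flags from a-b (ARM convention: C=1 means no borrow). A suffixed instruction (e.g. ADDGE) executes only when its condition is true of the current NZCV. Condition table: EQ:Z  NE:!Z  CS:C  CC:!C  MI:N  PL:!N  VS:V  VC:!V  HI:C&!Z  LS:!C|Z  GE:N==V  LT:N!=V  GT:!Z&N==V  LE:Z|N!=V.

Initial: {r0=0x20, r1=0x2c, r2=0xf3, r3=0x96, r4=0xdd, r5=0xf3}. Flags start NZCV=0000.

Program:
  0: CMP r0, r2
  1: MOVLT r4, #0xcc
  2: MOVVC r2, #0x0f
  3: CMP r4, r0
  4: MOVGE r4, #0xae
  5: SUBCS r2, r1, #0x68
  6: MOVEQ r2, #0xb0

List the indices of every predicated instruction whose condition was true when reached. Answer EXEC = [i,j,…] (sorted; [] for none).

EXEC = [2,5]

[0] flags=0000 → (cmp)
[1] flags=0000 LT?F → skip
[2] flags=0000 VC?T → r2=0x0f
[3] flags=1010 → (cmp)
[4] flags=1010 GE?F → skip
[5] flags=1010 CS?T → r2=0xc4
[6] flags=1010 EQ?F → skip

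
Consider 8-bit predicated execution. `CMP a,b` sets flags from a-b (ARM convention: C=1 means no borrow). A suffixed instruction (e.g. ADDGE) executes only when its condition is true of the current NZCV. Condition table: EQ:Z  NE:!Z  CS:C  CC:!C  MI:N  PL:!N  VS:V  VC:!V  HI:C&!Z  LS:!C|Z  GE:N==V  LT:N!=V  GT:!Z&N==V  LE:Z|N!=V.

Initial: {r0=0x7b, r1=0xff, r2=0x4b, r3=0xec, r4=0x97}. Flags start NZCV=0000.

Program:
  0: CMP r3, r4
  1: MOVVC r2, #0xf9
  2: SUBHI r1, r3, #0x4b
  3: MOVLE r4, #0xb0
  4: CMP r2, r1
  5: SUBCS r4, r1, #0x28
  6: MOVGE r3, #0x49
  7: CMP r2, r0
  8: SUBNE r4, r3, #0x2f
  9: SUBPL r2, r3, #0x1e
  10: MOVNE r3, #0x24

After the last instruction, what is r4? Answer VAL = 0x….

[0] flags=0010 → (cmp)
[1] flags=0010 VC?T → r2=0xf9
[2] flags=0010 HI?T → r1=0xa1
[3] flags=0010 LE?F → skip
[4] flags=0010 → (cmp)
[5] flags=0010 CS?T → r4=0x79
[6] flags=0010 GE?T → r3=0x49
[7] flags=0011 → (cmp)
[8] flags=0011 NE?T → r4=0x1a
[9] flags=0011 PL?T → r2=0x2b
[10] flags=0011 NE?T → r3=0x24

VAL = 0x1a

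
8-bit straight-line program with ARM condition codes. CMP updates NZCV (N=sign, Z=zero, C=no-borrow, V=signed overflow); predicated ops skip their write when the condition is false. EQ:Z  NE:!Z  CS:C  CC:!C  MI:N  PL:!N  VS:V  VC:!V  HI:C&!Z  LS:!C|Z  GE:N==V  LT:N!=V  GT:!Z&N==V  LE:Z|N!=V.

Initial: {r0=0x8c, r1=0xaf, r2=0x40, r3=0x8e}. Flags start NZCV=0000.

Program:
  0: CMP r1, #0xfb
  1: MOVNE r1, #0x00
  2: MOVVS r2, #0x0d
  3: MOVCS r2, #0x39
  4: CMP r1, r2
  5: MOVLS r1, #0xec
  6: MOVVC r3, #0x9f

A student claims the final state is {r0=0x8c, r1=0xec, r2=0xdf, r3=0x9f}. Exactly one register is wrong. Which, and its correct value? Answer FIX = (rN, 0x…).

[0] flags=1000 → (cmp)
[1] flags=1000 NE?T → r1=0x00
[2] flags=1000 VS?F → skip
[3] flags=1000 CS?F → skip
[4] flags=1000 → (cmp)
[5] flags=1000 LS?T → r1=0xec
[6] flags=1000 VC?T → r3=0x9f

FIX = (r2, 0x40)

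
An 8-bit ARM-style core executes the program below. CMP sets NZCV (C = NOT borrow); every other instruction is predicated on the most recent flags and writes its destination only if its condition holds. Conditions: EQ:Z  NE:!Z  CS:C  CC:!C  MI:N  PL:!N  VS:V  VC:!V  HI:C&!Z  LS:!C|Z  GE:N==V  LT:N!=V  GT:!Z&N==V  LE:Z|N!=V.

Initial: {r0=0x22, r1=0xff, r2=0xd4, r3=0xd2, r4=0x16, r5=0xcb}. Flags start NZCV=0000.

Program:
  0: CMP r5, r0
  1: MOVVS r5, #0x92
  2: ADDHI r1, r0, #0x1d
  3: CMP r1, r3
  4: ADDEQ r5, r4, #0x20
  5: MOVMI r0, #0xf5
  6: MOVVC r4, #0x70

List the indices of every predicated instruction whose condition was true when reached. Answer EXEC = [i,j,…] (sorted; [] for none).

0: ✓ CMP  NZCV=1010
1: · MOVVS
2: ✓ ADDHI  r1←0x3f
3: ✓ CMP  NZCV=0000
4: · ADDEQ
5: · MOVMI
6: ✓ MOVVC  r4←0x70

EXEC = [2,6]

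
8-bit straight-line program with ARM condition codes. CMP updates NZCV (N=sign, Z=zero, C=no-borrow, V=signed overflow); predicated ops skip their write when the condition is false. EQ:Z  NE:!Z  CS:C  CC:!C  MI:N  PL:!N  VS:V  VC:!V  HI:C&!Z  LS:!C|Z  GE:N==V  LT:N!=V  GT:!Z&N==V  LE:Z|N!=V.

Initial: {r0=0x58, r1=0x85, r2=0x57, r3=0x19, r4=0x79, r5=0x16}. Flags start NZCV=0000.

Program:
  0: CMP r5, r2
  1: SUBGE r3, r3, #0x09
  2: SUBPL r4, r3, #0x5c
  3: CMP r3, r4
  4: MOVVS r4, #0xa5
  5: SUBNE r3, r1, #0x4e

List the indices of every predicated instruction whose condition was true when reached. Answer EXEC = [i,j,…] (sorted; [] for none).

EXEC = [5]

[0] flags=1000 → (cmp)
[1] flags=1000 GE?F → skip
[2] flags=1000 PL?F → skip
[3] flags=1000 → (cmp)
[4] flags=1000 VS?F → skip
[5] flags=1000 NE?T → r3=0x37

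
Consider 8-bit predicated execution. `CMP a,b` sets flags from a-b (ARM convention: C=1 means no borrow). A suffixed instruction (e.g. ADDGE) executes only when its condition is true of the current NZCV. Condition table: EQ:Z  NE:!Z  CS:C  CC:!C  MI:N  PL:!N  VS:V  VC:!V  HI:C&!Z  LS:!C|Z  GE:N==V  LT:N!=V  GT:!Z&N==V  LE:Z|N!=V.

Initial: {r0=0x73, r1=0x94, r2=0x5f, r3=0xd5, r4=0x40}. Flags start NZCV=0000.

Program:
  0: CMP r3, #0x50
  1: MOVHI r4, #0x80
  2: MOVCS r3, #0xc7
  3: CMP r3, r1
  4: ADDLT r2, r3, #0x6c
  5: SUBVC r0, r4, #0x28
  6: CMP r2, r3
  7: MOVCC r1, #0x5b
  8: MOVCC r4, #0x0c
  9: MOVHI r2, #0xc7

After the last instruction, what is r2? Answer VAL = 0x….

VAL = 0x5f

0: ✓ CMP  NZCV=1010
1: ✓ MOVHI  r4←0x80
2: ✓ MOVCS  r3←0xc7
3: ✓ CMP  NZCV=0010
4: · ADDLT
5: ✓ SUBVC  r0←0x58
6: ✓ CMP  NZCV=1001
7: ✓ MOVCC  r1←0x5b
8: ✓ MOVCC  r4←0x0c
9: · MOVHI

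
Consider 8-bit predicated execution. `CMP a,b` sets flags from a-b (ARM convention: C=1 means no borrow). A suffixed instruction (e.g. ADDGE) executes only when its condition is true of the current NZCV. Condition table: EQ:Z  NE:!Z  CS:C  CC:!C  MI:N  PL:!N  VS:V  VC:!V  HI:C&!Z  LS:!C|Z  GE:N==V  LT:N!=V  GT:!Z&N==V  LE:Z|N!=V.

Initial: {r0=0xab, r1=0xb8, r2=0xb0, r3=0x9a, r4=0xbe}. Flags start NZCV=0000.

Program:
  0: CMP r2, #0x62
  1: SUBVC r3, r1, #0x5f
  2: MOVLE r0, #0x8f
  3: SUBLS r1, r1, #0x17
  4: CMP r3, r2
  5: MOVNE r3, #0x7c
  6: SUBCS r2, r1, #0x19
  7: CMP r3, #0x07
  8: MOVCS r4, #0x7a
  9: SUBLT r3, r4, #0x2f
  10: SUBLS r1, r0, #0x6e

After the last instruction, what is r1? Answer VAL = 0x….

VAL = 0xb8

[0] flags=0011 → (cmp)
[1] flags=0011 VC?F → skip
[2] flags=0011 LE?T → r0=0x8f
[3] flags=0011 LS?F → skip
[4] flags=1000 → (cmp)
[5] flags=1000 NE?T → r3=0x7c
[6] flags=1000 CS?F → skip
[7] flags=0010 → (cmp)
[8] flags=0010 CS?T → r4=0x7a
[9] flags=0010 LT?F → skip
[10] flags=0010 LS?F → skip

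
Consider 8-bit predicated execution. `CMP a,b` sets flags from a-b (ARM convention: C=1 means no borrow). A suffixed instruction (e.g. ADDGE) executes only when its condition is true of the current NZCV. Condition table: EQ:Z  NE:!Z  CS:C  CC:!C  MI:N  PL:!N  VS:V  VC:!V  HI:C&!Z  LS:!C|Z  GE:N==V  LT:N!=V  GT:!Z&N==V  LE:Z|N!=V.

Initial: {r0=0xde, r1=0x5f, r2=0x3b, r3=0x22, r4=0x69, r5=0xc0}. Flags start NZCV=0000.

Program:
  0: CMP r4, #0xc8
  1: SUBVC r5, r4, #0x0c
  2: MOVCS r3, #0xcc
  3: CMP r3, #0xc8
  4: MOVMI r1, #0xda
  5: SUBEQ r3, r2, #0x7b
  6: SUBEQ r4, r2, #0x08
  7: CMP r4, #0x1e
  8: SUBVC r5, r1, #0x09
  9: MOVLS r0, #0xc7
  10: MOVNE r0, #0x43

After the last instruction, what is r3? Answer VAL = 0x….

VAL = 0x22

[0] flags=1001 → (cmp)
[1] flags=1001 VC?F → skip
[2] flags=1001 CS?F → skip
[3] flags=0000 → (cmp)
[4] flags=0000 MI?F → skip
[5] flags=0000 EQ?F → skip
[6] flags=0000 EQ?F → skip
[7] flags=0010 → (cmp)
[8] flags=0010 VC?T → r5=0x56
[9] flags=0010 LS?F → skip
[10] flags=0010 NE?T → r0=0x43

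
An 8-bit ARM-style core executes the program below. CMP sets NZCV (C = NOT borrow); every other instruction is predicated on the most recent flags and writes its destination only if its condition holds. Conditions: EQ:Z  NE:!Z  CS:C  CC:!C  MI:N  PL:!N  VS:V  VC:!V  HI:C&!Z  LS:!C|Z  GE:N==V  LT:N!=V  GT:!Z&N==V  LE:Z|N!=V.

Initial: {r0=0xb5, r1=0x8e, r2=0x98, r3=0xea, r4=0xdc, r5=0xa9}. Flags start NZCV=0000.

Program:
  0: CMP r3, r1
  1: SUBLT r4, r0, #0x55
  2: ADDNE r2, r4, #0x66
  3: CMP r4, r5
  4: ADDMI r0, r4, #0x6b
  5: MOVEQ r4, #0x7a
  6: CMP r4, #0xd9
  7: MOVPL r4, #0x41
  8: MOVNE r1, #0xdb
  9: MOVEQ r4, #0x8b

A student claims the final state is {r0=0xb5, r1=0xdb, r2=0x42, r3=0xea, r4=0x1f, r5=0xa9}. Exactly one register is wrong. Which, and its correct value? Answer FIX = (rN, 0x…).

[0] flags=0010 → (cmp)
[1] flags=0010 LT?F → skip
[2] flags=0010 NE?T → r2=0x42
[3] flags=0010 → (cmp)
[4] flags=0010 MI?F → skip
[5] flags=0010 EQ?F → skip
[6] flags=0010 → (cmp)
[7] flags=0010 PL?T → r4=0x41
[8] flags=0010 NE?T → r1=0xdb
[9] flags=0010 EQ?F → skip

FIX = (r4, 0x41)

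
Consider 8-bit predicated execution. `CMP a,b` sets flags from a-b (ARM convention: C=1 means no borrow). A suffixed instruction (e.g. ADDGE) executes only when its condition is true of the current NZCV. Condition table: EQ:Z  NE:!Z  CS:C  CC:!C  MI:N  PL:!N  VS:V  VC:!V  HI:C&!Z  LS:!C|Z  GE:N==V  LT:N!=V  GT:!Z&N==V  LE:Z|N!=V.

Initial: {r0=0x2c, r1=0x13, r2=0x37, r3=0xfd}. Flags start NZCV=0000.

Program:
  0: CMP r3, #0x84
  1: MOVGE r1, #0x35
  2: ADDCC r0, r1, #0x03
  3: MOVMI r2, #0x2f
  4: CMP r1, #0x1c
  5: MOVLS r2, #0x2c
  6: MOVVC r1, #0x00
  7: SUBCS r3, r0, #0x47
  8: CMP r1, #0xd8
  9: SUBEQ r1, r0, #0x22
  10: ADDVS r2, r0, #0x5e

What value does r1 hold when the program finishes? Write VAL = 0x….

VAL = 0x00

0: ✓ CMP  NZCV=0010
1: ✓ MOVGE  r1←0x35
2: · ADDCC
3: · MOVMI
4: ✓ CMP  NZCV=0010
5: · MOVLS
6: ✓ MOVVC  r1←0x00
7: ✓ SUBCS  r3←0xe5
8: ✓ CMP  NZCV=0000
9: · SUBEQ
10: · ADDVS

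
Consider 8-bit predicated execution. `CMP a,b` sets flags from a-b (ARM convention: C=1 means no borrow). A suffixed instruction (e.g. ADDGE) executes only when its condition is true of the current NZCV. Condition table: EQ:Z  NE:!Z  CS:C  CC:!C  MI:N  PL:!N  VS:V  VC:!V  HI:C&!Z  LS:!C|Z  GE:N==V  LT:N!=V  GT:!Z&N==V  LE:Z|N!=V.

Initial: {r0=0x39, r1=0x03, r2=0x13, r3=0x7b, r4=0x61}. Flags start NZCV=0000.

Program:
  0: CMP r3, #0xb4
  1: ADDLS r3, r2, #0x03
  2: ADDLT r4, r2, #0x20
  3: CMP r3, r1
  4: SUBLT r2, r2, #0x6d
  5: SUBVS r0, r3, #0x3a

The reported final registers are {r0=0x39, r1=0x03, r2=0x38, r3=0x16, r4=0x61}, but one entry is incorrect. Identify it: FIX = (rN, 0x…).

[0] flags=1001 → (cmp)
[1] flags=1001 LS?T → r3=0x16
[2] flags=1001 LT?F → skip
[3] flags=0010 → (cmp)
[4] flags=0010 LT?F → skip
[5] flags=0010 VS?F → skip

FIX = (r2, 0x13)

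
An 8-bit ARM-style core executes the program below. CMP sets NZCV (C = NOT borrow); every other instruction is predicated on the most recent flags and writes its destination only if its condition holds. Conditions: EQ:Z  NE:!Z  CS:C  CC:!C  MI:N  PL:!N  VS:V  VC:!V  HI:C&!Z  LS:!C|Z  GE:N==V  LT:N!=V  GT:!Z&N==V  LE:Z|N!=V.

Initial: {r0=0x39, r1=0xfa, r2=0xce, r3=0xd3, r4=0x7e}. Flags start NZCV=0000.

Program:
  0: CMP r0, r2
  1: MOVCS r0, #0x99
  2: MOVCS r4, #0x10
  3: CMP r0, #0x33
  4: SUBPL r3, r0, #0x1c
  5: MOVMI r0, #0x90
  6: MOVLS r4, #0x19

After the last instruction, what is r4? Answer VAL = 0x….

VAL = 0x7e

[0] flags=0000 → (cmp)
[1] flags=0000 CS?F → skip
[2] flags=0000 CS?F → skip
[3] flags=0010 → (cmp)
[4] flags=0010 PL?T → r3=0x1d
[5] flags=0010 MI?F → skip
[6] flags=0010 LS?F → skip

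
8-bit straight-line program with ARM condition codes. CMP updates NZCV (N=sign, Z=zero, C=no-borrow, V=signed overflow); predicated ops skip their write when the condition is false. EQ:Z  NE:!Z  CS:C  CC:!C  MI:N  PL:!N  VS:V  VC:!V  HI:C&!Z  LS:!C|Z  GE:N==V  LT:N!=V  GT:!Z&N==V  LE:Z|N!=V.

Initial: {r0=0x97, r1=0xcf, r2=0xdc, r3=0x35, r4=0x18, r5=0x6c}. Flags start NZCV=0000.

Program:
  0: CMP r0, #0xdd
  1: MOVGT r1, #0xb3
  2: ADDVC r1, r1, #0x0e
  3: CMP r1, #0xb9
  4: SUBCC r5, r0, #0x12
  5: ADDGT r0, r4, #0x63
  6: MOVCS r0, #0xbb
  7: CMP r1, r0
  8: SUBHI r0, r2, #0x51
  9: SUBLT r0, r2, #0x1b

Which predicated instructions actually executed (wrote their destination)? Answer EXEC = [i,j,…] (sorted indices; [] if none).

EXEC = [2,5,6,8]

0: ✓ CMP  NZCV=1000
1: · MOVGT
2: ✓ ADDVC  r1←0xdd
3: ✓ CMP  NZCV=0010
4: · SUBCC
5: ✓ ADDGT  r0←0x7b
6: ✓ MOVCS  r0←0xbb
7: ✓ CMP  NZCV=0010
8: ✓ SUBHI  r0←0x8b
9: · SUBLT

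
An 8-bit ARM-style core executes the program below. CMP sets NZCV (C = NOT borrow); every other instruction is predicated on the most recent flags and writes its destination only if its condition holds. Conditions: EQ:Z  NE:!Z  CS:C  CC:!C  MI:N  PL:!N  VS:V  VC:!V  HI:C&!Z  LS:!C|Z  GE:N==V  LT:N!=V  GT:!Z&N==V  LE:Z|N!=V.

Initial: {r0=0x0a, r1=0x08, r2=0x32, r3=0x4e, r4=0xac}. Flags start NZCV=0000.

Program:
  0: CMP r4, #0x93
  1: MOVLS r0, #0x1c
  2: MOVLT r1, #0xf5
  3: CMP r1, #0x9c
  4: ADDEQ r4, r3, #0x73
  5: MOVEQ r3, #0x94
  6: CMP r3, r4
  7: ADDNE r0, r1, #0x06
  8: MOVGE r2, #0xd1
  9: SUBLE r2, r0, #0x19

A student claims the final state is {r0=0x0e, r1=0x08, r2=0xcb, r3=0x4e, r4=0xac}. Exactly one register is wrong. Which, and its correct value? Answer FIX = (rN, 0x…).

FIX = (r2, 0xd1)

[0] flags=0010 → (cmp)
[1] flags=0010 LS?F → skip
[2] flags=0010 LT?F → skip
[3] flags=0000 → (cmp)
[4] flags=0000 EQ?F → skip
[5] flags=0000 EQ?F → skip
[6] flags=1001 → (cmp)
[7] flags=1001 NE?T → r0=0x0e
[8] flags=1001 GE?T → r2=0xd1
[9] flags=1001 LE?F → skip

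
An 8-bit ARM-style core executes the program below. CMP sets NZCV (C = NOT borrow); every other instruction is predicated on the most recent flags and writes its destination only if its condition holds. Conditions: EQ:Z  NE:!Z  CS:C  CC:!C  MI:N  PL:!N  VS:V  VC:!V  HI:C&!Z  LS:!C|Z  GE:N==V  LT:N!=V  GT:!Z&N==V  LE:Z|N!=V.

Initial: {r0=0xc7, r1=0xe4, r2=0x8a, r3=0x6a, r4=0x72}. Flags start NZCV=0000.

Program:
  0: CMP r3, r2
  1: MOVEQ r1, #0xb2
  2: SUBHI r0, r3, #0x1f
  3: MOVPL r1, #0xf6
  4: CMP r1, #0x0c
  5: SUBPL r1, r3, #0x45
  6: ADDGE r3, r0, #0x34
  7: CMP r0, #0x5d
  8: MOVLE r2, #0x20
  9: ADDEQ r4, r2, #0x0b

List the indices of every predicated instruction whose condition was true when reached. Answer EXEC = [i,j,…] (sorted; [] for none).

0: ✓ CMP  NZCV=1001
1: · MOVEQ
2: · SUBHI
3: · MOVPL
4: ✓ CMP  NZCV=1010
5: · SUBPL
6: · ADDGE
7: ✓ CMP  NZCV=0011
8: ✓ MOVLE  r2←0x20
9: · ADDEQ

EXEC = [8]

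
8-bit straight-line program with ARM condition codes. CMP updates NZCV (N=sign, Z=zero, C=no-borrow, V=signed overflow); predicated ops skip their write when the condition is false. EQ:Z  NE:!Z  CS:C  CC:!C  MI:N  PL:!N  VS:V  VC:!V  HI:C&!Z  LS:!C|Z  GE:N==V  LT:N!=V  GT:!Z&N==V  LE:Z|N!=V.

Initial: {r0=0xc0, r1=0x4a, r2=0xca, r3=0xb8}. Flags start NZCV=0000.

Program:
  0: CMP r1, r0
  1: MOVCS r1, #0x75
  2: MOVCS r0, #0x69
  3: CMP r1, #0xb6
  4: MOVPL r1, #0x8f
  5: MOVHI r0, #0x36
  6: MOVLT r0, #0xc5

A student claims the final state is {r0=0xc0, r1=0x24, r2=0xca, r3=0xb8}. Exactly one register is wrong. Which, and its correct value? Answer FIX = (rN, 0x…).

FIX = (r1, 0x4a)

0: ✓ CMP  NZCV=1001
1: · MOVCS
2: · MOVCS
3: ✓ CMP  NZCV=1001
4: · MOVPL
5: · MOVHI
6: · MOVLT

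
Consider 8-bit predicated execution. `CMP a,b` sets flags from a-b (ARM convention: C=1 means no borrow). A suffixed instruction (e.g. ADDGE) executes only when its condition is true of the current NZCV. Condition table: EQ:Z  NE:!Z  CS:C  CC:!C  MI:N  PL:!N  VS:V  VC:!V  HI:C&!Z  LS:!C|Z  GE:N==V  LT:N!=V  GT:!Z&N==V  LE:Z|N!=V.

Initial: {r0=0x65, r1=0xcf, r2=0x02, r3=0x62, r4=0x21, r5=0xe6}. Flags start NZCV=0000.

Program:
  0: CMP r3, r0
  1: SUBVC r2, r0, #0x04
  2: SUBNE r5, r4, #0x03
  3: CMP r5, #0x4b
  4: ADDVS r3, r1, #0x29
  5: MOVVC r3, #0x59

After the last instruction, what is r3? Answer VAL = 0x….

VAL = 0x59

0: ✓ CMP  NZCV=1000
1: ✓ SUBVC  r2←0x61
2: ✓ SUBNE  r5←0x1e
3: ✓ CMP  NZCV=1000
4: · ADDVS
5: ✓ MOVVC  r3←0x59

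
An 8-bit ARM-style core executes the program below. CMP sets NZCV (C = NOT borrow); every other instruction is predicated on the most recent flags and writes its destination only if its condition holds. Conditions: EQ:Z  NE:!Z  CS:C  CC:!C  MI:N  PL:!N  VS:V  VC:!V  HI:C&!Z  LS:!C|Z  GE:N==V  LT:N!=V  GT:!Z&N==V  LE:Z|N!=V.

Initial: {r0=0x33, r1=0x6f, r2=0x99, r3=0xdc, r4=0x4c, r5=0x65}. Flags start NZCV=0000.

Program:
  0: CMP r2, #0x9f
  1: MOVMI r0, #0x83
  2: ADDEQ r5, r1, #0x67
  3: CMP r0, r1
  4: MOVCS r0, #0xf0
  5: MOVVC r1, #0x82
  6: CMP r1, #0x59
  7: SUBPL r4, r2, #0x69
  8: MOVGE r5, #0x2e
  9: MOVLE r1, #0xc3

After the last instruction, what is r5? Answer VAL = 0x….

0: ✓ CMP  NZCV=1000
1: ✓ MOVMI  r0←0x83
2: · ADDEQ
3: ✓ CMP  NZCV=0011
4: ✓ MOVCS  r0←0xf0
5: · MOVVC
6: ✓ CMP  NZCV=0010
7: ✓ SUBPL  r4←0x30
8: ✓ MOVGE  r5←0x2e
9: · MOVLE

VAL = 0x2e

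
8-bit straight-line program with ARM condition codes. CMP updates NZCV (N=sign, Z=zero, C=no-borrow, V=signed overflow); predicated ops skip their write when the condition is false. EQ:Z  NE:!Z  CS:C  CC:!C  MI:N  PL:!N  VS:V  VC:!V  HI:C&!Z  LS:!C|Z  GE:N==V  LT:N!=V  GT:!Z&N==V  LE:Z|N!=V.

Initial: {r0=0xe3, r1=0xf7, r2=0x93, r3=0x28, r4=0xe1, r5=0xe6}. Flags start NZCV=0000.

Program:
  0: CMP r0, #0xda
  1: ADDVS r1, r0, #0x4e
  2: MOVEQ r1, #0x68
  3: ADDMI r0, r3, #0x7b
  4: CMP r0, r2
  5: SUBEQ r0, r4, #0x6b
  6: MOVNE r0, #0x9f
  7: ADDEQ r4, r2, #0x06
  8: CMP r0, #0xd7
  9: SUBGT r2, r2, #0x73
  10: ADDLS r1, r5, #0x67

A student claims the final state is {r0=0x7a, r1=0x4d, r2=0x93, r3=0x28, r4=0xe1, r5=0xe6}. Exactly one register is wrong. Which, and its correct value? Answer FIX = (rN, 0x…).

FIX = (r0, 0x9f)

[0] flags=0010 → (cmp)
[1] flags=0010 VS?F → skip
[2] flags=0010 EQ?F → skip
[3] flags=0010 MI?F → skip
[4] flags=0010 → (cmp)
[5] flags=0010 EQ?F → skip
[6] flags=0010 NE?T → r0=0x9f
[7] flags=0010 EQ?F → skip
[8] flags=1000 → (cmp)
[9] flags=1000 GT?F → skip
[10] flags=1000 LS?T → r1=0x4d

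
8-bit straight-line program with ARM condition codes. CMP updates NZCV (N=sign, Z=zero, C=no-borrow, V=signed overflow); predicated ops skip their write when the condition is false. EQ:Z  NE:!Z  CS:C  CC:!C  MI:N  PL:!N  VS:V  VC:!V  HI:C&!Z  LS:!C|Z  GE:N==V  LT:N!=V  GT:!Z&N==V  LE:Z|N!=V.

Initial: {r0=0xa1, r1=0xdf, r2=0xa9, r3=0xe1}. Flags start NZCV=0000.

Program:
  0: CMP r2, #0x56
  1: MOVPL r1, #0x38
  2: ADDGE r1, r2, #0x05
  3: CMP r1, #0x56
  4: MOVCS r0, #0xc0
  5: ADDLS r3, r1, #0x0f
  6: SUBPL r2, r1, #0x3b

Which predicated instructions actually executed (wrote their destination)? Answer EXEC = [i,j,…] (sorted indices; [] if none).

EXEC = [1,5]

0: ✓ CMP  NZCV=0011
1: ✓ MOVPL  r1←0x38
2: · ADDGE
3: ✓ CMP  NZCV=1000
4: · MOVCS
5: ✓ ADDLS  r3←0x47
6: · SUBPL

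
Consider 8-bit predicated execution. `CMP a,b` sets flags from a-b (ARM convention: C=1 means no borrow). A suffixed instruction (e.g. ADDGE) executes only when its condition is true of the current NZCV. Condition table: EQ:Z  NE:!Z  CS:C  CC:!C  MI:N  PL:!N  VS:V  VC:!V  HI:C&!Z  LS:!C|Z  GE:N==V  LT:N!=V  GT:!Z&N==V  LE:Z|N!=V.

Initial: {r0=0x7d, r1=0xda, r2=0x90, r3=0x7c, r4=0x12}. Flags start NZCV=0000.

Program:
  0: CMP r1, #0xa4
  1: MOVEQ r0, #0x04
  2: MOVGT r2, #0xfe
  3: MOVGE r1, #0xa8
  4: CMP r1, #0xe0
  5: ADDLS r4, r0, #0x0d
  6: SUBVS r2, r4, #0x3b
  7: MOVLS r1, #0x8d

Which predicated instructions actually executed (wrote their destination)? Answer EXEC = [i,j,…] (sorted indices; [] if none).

EXEC = [2,3,5,7]

[0] flags=0010 → (cmp)
[1] flags=0010 EQ?F → skip
[2] flags=0010 GT?T → r2=0xfe
[3] flags=0010 GE?T → r1=0xa8
[4] flags=1000 → (cmp)
[5] flags=1000 LS?T → r4=0x8a
[6] flags=1000 VS?F → skip
[7] flags=1000 LS?T → r1=0x8d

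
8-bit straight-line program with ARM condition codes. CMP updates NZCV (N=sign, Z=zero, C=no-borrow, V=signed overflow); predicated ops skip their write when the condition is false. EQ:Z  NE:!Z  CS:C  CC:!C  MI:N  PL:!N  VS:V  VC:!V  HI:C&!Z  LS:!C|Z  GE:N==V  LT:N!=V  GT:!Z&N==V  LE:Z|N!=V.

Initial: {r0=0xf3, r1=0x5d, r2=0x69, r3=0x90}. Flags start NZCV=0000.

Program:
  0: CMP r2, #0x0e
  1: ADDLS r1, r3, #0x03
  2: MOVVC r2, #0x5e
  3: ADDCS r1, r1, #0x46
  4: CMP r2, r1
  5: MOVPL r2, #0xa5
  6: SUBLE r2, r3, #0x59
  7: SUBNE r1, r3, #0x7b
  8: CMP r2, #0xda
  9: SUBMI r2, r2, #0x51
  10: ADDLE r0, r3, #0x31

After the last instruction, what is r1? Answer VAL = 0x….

[0] flags=0010 → (cmp)
[1] flags=0010 LS?F → skip
[2] flags=0010 VC?T → r2=0x5e
[3] flags=0010 CS?T → r1=0xa3
[4] flags=1001 → (cmp)
[5] flags=1001 PL?F → skip
[6] flags=1001 LE?F → skip
[7] flags=1001 NE?T → r1=0x15
[8] flags=1001 → (cmp)
[9] flags=1001 MI?T → r2=0x0d
[10] flags=1001 LE?F → skip

VAL = 0x15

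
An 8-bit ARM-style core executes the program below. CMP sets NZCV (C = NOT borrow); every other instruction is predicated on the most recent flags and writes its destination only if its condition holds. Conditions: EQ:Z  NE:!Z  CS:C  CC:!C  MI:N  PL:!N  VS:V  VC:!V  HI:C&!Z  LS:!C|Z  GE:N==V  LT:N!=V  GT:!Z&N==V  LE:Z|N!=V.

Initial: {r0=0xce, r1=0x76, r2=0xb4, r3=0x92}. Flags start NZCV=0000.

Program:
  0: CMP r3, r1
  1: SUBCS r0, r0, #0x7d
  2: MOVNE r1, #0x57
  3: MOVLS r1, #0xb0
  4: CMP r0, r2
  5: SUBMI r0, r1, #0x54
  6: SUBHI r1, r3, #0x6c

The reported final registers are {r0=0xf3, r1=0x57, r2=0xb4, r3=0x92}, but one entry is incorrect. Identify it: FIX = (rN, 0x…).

0: ✓ CMP  NZCV=0011
1: ✓ SUBCS  r0←0x51
2: ✓ MOVNE  r1←0x57
3: · MOVLS
4: ✓ CMP  NZCV=1001
5: ✓ SUBMI  r0←0x03
6: · SUBHI

FIX = (r0, 0x03)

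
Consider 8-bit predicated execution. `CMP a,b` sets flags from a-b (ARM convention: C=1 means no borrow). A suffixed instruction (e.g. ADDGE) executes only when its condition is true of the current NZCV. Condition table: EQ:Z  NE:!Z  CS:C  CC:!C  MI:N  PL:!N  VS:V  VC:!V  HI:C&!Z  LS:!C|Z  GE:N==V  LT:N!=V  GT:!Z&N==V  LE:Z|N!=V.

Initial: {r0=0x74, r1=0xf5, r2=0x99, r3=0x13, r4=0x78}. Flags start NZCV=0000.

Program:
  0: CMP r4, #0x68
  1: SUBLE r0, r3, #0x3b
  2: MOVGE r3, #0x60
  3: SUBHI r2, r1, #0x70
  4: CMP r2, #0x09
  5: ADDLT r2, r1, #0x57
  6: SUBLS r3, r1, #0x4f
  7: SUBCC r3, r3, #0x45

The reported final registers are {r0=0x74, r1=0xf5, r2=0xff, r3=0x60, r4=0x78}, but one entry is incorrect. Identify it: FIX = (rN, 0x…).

[0] flags=0010 → (cmp)
[1] flags=0010 LE?F → skip
[2] flags=0010 GE?T → r3=0x60
[3] flags=0010 HI?T → r2=0x85
[4] flags=0011 → (cmp)
[5] flags=0011 LT?T → r2=0x4c
[6] flags=0011 LS?F → skip
[7] flags=0011 CC?F → skip

FIX = (r2, 0x4c)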